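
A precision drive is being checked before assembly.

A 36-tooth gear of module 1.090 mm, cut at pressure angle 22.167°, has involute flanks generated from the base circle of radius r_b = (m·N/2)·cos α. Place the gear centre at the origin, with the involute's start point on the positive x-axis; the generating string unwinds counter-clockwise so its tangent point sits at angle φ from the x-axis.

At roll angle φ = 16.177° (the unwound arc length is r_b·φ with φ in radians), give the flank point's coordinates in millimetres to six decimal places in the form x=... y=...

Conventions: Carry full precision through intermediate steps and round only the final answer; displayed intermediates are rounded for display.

x=18.879701 y=0.135235

topology: single-mesh involute geometry — m = 1.090, N = 36
pitch radius r_p = m·N/2 = 1.090·36/2 = 19.620000
base radius r_b = r_p·cos α = 19.620000·cos 22.167° = 18.169848
roll angle φ = 16.177° = 0.28234191 rad
x = r_b·(cos φ + φ·sin φ) = 18.879701
y = r_b·(sin φ − φ·cos φ) = 0.135235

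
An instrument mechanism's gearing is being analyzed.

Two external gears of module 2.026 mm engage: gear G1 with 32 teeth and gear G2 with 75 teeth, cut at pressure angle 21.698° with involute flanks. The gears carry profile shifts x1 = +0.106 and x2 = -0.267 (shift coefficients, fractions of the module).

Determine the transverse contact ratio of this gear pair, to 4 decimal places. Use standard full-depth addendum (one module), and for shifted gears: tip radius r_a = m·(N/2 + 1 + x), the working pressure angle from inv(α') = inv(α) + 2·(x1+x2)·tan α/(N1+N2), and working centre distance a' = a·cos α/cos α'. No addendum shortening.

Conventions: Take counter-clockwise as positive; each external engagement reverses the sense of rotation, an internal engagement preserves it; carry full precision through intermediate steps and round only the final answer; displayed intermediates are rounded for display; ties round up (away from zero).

single-mesh involute tooth geometry (32T engaging 75T at module 2.026)
base radii: r_b1 = 30.119180, r_b2 = 70.591828
tip radii: r_a1 = 34.656756, r_a2 = 77.460058
inv(α') = inv(21.698°) + 2·(+0.106-0.267)·tan α/(32+75) = 0.01800891  ⇒  α' = 21.25479°
a' = a·cos α / cos α' = 108.3910·cos 21.698°/cos 21.25479° = 108.061623
action lengths: √(r_a1²−r_b1²) = 17.144263, √(r_a2²−r_b2²) = 31.888155
base pitch p_b = π·m·cos α = 5.913887
CR = (17.144263 + 31.888155 − 108.061623·sin 21.25479°)/5.913887 = 1.666984
contact ratio ≈ 1.6670

1.6670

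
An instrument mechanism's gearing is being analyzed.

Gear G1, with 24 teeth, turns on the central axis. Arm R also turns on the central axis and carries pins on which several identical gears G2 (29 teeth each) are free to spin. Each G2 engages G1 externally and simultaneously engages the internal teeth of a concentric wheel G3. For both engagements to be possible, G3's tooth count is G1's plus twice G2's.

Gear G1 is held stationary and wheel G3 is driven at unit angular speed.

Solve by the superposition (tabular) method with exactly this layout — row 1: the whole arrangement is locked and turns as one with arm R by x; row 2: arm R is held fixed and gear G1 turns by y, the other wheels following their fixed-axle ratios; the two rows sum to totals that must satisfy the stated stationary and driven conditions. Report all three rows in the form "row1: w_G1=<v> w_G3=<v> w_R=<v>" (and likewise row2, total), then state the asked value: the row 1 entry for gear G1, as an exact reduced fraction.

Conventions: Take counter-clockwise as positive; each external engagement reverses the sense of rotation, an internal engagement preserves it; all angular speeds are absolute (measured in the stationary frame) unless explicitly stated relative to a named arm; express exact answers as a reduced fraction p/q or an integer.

topology: planetary set — G1 24T / G2 29T / G3 82T, arm = carrier (Willis)
row 1 — lock + rotate with arm: ω_sun = ω_ring = ω_arm = x
row 2: sun turns y, ring = −(24/82)·y, arm 0
boundary: total ω_sun = x + y = 0 and total ω_ring = x − (24/82)·y = 1  ⇒  y = -41/53, x = 41/53
row 2 ring = −(24/82)·(-41/53) = 12/53
totals (row 1 + row 2): sun 41/53 + (-41/53) = 0, ring 41/53 + 12/53 = 1, arm 41/53 + 0 = 41/53
asked cell (row1, sun) = 41/53

row1: w_G1=41/53 w_G3=41/53 w_R=41/53
row2: w_G1=-41/53 w_G3=12/53 w_R=0
total: w_G1=0 w_G3=1 w_R=41/53
asked value: 41/53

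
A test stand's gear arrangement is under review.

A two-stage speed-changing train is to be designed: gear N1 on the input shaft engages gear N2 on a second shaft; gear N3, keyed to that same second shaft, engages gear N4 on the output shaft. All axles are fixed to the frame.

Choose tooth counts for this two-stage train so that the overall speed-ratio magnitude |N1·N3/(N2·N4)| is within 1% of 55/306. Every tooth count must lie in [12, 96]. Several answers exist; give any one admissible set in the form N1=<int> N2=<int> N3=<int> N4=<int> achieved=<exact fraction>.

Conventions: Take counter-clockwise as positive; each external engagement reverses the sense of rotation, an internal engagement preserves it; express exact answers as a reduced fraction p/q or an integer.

2-stage fixed-axis compound train for ratio 55/306
target = 55/306 in lowest terms: an exact hit needs N1·N3 = k·55 and N2·N4 = k·306 for one integer k, every count in [12, 96]; additionally prefer no 1:1 stage (N1 ≠ N2, N3 ≠ N4)
k = 1…5: no 1:1-free in-range split of k·55 and k·306 into factor pairs; take k = 6
k = 6: N1·N3 = 330 = 15·22, N2·N4 = 1836 = 27·68
achieved = 15·22/(27·68) = 55/306; |achieved − target| = 0 ≤ 11/6120 ✓

N1=15 N2=27 N3=22 N4=68 achieved=55/306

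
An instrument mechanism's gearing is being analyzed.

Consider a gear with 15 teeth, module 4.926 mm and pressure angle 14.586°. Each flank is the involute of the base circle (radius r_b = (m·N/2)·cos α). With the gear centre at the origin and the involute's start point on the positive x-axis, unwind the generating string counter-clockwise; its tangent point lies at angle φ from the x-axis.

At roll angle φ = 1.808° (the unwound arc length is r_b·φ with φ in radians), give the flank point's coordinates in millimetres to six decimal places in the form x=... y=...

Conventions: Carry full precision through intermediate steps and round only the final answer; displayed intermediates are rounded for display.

x=35.772087 y=0.000374

class = single-mesh tooth geometry [base-circle involute, m = 4.926, 15T]
pitch radius r_p = m·N/2 = 4.926·15/2 = 36.945000
base radius r_b = r_p·cos α = 36.945000·cos 14.586° = 35.754290
roll angle φ = 1.808° = 0.03155555 rad
x = r_b·(cos φ + φ·sin φ) = 35.772087
y = r_b·(sin φ − φ·cos φ) = 0.000374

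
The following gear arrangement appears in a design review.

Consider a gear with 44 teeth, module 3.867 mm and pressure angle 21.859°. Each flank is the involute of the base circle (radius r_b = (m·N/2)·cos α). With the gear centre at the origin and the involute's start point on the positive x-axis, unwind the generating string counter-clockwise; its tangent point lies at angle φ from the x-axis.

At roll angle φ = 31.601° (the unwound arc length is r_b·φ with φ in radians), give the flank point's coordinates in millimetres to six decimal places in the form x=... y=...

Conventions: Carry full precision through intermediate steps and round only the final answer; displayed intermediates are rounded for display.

x=90.068788 y=4.282893

topology: single-mesh involute geometry — m = 3.867, N = 44
pitch radius r_p = m·N/2 = 3.867·44/2 = 85.074000
base radius r_b = r_p·cos α = 85.074000·cos 21.859° = 78.957428
roll angle φ = 31.601° = 0.55154150 rad
x = r_b·(cos φ + φ·sin φ) = 90.068788
y = r_b·(sin φ − φ·cos φ) = 4.282893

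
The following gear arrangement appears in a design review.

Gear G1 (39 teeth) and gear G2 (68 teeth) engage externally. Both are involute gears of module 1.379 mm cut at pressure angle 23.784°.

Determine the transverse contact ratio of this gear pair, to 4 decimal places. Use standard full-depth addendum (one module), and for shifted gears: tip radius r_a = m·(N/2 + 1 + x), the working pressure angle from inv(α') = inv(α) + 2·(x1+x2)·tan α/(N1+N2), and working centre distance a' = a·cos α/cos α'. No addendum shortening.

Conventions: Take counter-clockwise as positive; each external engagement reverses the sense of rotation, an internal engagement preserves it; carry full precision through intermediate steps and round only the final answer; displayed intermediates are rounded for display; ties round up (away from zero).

1.5819

topology: single-mesh involute geometry — m = 1.379, 39T/68T pair
base radii: r_b1 = 24.606752, r_b2 = 42.904081
tip radii: r_a1 = 28.269500, r_a2 = 48.265000
no profile shift: α' = α, a' = a
action lengths: √(r_a1²−r_b1²) = 13.916622, √(r_a2²−r_b2²) = 22.107692
base pitch p_b = π·m·cos α = 3.964328
CR = (13.916622 + 22.107692 − 73.776500·sin 23.78400°)/3.964328 = 1.581859
contact ratio ≈ 1.5819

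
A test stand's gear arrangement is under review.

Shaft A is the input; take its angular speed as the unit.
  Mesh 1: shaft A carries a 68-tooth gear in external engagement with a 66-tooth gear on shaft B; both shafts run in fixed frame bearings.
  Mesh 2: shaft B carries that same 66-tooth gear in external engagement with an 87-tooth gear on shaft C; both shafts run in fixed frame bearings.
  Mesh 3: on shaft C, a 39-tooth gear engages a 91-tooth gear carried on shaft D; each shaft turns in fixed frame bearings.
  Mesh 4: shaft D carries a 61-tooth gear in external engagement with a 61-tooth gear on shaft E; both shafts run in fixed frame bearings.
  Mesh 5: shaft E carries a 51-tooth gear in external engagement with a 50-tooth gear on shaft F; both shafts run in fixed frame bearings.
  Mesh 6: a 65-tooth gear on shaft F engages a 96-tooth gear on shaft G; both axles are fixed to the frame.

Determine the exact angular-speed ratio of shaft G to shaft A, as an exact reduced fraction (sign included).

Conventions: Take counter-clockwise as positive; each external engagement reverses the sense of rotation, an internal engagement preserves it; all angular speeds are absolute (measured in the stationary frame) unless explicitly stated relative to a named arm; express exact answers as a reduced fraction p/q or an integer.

class = fixed-axis compound train [6 meshes; 6 ratios multiply, 6 sense flips]
mesh 1 [68T→66T]: running ratio 34/33, sense −
mesh 2 [66T→87T]: running ratio 68/87, sense +
mesh 3 [39T→91T]: running ratio 68/203, sense −
mesh 4 [61T→61T]: running ratio 68/203, sense +
mesh 5 [51T→50T]: running ratio 1734/5075, sense −
mesh 6 [65T→96T]: running ratio 3757/16240, sense +
ω_out/ω_in = 3757/16240

3757/16240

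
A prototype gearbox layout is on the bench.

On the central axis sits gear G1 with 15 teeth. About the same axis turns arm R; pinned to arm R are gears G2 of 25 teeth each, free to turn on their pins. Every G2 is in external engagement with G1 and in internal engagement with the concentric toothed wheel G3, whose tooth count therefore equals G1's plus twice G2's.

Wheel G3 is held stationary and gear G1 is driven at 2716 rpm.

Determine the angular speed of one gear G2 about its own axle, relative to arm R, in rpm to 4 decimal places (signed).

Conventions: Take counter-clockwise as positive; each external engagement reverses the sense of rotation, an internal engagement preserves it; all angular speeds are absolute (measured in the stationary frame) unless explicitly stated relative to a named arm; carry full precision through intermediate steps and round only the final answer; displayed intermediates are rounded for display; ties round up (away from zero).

-1324.0500 rpm

recognized (axles ride arm R): planetary set, 15/25/65 teeth
normalise by the input: solve with ω_sun = 1, then scale by 2716 rpm
ring teeth: 15 + 2·25 = 65
15(ω_sun−ω_arm) = −65(ω_ring−ω_arm),  ω_ring = 0, ω_sun = 1
15(1−ω_arm) = −65(0−ω_arm)  ⇒  80·ω_arm = 15  ⇒  ω_arm = 3/16
sun–planet mesh: 15·(1−3/16) = −25·(ω_p−ω_arm)  ⇒  ω_p−ω_arm = -39/80
scale: ω_p−ω_arm = -39/80 × 2716 rpm = -1324.0500 rpm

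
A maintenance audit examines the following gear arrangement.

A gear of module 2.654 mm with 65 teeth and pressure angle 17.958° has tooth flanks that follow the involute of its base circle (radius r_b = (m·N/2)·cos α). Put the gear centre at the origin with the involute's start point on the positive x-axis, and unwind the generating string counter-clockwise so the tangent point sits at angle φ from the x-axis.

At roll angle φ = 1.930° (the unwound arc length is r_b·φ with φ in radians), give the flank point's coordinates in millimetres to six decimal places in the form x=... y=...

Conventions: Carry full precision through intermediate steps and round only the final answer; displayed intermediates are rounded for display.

class = single-mesh tooth geometry [base-circle involute, m = 2.654, 65T]
pitch radius r_p = m·N/2 = 2.654·65/2 = 86.255000
base radius r_b = r_p·cos α = 86.255000·cos 17.958° = 82.052896
roll angle φ = 1.930° = 0.03368485 rad
x = r_b·(cos φ + φ·sin φ) = 82.099435
y = r_b·(sin φ − φ·cos φ) = 0.001045

x=82.099435 y=0.001045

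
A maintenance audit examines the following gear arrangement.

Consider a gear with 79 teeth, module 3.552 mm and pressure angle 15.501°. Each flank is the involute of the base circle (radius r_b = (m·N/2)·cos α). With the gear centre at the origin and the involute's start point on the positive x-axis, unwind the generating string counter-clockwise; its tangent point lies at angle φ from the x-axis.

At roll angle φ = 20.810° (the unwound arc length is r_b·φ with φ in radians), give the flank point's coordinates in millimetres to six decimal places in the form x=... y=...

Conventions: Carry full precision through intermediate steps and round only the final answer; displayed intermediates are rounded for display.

recognized (one wheel, involute flank): single-mesh tooth geometry, m = 3.552, N = 79
pitch radius r_p = m·N/2 = 3.552·79/2 = 140.304000
base radius r_b = r_p·cos α = 140.304000·cos 15.501° = 135.200553
roll angle φ = 20.810° = 0.36320302 rad
x = r_b·(cos φ + φ·sin φ) = 143.826194
y = r_b·(sin φ − φ·cos φ) = 2.130913

x=143.826194 y=2.130913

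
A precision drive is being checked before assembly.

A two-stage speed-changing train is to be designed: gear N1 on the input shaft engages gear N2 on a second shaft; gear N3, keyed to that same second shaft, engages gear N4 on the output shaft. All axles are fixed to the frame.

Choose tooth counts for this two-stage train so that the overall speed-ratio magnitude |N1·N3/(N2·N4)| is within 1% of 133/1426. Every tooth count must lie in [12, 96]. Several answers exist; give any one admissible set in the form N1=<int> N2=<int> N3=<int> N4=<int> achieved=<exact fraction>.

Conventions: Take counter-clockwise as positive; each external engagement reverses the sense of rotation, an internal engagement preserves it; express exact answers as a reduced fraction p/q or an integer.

N1=14 N2=31 N3=19 N4=92 achieved=133/1426

design class (target 133/1426): fixed-axis compound train
target = 133/1426 in lowest terms: an exact hit needs N1·N3 = k·133 and N2·N4 = k·1426 for one integer k, every count in [12, 96]; additionally prefer no 1:1 stage (N1 ≠ N2, N3 ≠ N4)
k = 1: no 1:1-free in-range split of k·133 and k·1426 into factor pairs; take k = 2
k = 2: N1·N3 = 266 = 14·19, N2·N4 = 2852 = 31·92
achieved = 14·19/(31·92) = 133/1426; |achieved − target| = 0 ≤ 133/142600 ✓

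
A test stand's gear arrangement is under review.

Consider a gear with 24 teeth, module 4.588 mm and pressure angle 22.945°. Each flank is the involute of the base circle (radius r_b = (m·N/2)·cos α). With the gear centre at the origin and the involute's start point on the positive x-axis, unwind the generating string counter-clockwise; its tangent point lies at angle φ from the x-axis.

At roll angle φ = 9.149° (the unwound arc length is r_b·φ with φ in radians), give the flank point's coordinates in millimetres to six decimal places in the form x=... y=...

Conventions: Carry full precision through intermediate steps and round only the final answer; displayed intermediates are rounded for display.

recognized (one wheel, involute flank): single-mesh tooth geometry, m = 4.588, N = 24
pitch radius r_p = m·N/2 = 4.588·24/2 = 55.056000
base radius r_b = r_p·cos α = 55.056000·cos 22.945° = 50.699942
roll angle φ = 9.149° = 0.15968017 rad
x = r_b·(cos φ + φ·sin φ) = 51.342195
y = r_b·(sin φ − φ·cos φ) = 0.068633

x=51.342195 y=0.068633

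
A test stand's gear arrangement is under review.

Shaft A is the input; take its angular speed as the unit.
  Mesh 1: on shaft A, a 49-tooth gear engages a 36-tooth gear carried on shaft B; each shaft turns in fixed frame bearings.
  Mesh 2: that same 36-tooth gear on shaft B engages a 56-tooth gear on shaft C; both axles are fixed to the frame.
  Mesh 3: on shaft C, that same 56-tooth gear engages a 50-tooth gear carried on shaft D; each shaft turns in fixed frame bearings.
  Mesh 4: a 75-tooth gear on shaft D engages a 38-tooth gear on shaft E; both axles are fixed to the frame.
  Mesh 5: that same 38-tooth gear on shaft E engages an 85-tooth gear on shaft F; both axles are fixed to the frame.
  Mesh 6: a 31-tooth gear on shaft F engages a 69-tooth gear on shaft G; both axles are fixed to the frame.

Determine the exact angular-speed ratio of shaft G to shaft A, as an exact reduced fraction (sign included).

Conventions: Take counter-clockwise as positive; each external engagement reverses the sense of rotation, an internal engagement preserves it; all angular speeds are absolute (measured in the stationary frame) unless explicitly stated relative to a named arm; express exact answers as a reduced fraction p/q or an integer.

1519/3910

class = fixed-axis compound train [6 meshes; 6 ratios multiply, 6 sense flips]
mesh 1 [49T→36T]: running ratio 49/36, sense −
mesh 2 [36T→56T]: running ratio 7/8, sense +
mesh 3 [56T→50T]: running ratio 49/50, sense −
mesh 4 [75T→38T]: running ratio 147/76, sense +
mesh 5 [38T→85T]: running ratio 147/170, sense −
mesh 6 [31T→69T]: running ratio 1519/3910, sense +
ω_out/ω_in = 1519/3910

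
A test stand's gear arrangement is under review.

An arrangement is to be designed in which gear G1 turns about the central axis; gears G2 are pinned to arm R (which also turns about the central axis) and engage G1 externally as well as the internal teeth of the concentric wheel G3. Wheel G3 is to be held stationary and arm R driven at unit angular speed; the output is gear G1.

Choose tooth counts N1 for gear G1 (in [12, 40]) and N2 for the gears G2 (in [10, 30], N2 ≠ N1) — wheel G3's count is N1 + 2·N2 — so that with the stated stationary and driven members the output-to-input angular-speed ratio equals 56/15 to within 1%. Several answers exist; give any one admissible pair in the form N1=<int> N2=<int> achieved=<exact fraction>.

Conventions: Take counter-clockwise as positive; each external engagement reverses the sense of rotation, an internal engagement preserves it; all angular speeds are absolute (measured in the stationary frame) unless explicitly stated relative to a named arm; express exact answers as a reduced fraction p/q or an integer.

N1=15 N2=13 achieved=56/15

class = planetary set [ratio 56/15 wanted; Willis about the carrier]
Willis with ω_ring = 0: ω_sun/ω_arm = (N1+N3)/N1; set equal to 56/15  ⇒  N3/N1 = 56/15 − 1 = 41/15
N3 = N1 + 2·N2  ⇒  N2/N1 = (N3/N1 − 1)/2 = (41/15 − 1)/2 = 13/15
smallest multiple with N1 ≥ 12 and N2 ≥ 10: k = 1  ⇒  N1 = 1·15 = 15, N2 = 1·13 = 13 (N1 ≤ 40, N2 ≤ 30, N2 ≠ N1 ✓), N3 = 15 + 2·13 = 41
check: (N1+N3)/N1 with N1 = 15, N3 = 41 gives 56/15; |achieved − target| = 0 ≤ 14/375 ✓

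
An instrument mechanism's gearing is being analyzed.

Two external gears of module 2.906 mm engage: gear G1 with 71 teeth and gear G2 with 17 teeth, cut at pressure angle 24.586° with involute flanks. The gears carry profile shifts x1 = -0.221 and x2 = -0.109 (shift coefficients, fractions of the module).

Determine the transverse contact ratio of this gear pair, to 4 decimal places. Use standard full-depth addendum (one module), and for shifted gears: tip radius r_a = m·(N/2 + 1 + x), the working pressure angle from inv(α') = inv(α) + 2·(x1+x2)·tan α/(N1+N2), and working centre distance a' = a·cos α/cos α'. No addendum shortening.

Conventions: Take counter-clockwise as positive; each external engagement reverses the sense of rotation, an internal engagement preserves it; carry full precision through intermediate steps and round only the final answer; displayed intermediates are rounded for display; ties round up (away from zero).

recognized (one external pair, fixed centres): single-mesh tooth geometry, m = 2.906, N1 = 71, N2 = 17
base radii: r_b1 = 93.810015, r_b2 = 22.461553
tip radii: r_a1 = 105.426774, r_a2 = 27.290246
inv(α') = inv(24.586°) + 2·(-0.221-0.109)·tan α/(71+17) = 0.02500201  ⇒  α' = 23.60314°
a' = a·cos α / cos α' = 127.8640·cos 24.586°/cos 23.60314° = 126.886819
action lengths: √(r_a1²−r_b1²) = 48.109102, √(r_a2²−r_b2²) = 15.499554
base pitch p_b = π·m·cos α = 8.301771
CR = (48.109102 + 15.499554 − 126.886819·sin 23.60314°)/8.301771 = 1.542234
contact ratio ≈ 1.5422

1.5422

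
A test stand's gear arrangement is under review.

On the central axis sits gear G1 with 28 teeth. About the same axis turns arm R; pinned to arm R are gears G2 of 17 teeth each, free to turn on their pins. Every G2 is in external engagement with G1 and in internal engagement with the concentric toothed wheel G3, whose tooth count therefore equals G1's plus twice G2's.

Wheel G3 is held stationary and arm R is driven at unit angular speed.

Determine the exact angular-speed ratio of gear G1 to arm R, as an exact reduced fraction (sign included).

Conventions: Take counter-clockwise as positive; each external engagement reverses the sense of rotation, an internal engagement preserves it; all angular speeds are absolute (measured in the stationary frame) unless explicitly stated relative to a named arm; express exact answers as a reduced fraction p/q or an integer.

45/14

class = planetary set [G3 = 28+2·17 = 62; Willis about the carrier]
ring teeth: 28 + 2·17 = 62
28(ω_sun−ω_arm) = −62(ω_ring−ω_arm),  ω_ring = 0, ω_arm = 1
ω_sun = 1 − (62/28)(0−1) = 45/14
ω_out/ω_in = 45/14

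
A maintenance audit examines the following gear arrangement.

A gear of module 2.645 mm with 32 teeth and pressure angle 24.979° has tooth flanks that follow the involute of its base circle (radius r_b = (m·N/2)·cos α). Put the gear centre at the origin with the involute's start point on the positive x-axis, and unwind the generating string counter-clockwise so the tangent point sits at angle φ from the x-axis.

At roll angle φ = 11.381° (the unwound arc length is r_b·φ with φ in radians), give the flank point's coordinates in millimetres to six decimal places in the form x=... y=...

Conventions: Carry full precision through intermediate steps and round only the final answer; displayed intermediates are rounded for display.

recognized (one wheel, involute flank): single-mesh tooth geometry, m = 2.645, N = 32
pitch radius r_p = m·N/2 = 2.645·32/2 = 42.320000
base radius r_b = r_p·cos α = 42.320000·cos 24.979° = 38.361498
roll angle φ = 11.381° = 0.19863592 rad
x = r_b·(cos φ + φ·sin φ) = 39.110850
y = r_b·(sin φ − φ·cos φ) = 0.099824

x=39.110850 y=0.099824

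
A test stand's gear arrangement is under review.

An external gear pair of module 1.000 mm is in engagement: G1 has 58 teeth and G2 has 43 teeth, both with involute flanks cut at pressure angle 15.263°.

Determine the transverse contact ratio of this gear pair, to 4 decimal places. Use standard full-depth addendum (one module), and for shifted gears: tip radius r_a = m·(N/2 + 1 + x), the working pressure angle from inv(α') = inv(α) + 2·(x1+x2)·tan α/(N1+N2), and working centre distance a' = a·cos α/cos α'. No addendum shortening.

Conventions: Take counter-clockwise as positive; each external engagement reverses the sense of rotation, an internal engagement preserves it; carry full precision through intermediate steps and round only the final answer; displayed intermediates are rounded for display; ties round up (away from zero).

topology: single-mesh involute geometry — m = 1.000, 58T/43T pair
base radii: r_b1 = 27.977101, r_b2 = 20.741644
tip radii: r_a1 = 30.000000, r_a2 = 22.500000
no profile shift: α' = α, a' = a
action lengths: √(r_a1²−r_b1²) = 10.829673, √(r_a2²−r_b2²) = 8.719760
base pitch p_b = π·m·cos α = 3.030781
CR = (10.829673 + 8.719760 − 50.500000·sin 15.26300°)/3.030781 = 2.063924
contact ratio ≈ 2.0639

2.0639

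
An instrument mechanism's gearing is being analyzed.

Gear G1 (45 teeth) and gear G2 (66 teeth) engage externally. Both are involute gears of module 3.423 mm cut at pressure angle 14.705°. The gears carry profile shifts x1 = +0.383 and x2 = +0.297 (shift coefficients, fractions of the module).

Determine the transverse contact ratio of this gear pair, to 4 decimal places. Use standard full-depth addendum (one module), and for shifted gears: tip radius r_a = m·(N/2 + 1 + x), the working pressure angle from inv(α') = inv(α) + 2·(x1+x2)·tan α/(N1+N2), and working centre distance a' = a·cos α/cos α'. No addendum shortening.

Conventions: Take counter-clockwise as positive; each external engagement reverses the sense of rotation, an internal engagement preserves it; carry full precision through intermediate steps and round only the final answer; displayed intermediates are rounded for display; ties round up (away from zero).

class = single-mesh tooth geometry [involute pair 45T × 66T, m = 3.423]
base radii: r_b1 = 74.494838, r_b2 = 109.259096
tip radii: r_a1 = 81.751509, r_a2 = 117.398631
inv(α') = inv(14.705°) + 2·(+0.383+0.297)·tan α/(45+66) = 0.00900316  ⇒  α' = 16.98678°
a' = a·cos α / cos α' = 189.9765·cos 14.705°/cos 16.98678° = 192.136425
action lengths: √(r_a1²−r_b1²) = 33.672367, √(r_a2²−r_b2²) = 42.952165
base pitch p_b = π·m·cos α = 10.401442
CR = (33.672367 + 42.952165 − 192.136425·sin 16.98678°)/10.401442 = 1.970080
contact ratio ≈ 1.9701

1.9701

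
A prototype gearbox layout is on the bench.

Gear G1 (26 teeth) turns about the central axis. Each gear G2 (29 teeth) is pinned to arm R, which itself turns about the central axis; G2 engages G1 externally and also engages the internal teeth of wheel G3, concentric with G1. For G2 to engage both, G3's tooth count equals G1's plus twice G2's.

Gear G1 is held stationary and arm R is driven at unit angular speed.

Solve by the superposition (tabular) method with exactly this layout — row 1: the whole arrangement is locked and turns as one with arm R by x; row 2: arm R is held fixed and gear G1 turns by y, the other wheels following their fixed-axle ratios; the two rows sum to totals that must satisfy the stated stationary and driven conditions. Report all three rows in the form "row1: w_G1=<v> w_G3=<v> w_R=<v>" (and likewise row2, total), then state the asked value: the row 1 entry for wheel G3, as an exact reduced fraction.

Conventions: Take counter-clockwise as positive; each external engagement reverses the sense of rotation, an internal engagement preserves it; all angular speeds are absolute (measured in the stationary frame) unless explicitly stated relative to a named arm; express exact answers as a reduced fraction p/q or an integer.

planetary set (26T centre, 29T on arm, 84T internal) — Willis relation
row 1: whole set turns with the arm by x
row 2 (arm held, sun turns y): ω_ring = −(26/84)·y, ω_arm = 0
boundary: total ω_sun = x + y = 0 and total ω_arm = x = 1  ⇒  y = -1, x = 1
row 2 ring = −(26/84)·(-1) = 13/42
totals (row 1 + row 2): sun 1 + (-1) = 0, ring 1 + 13/42 = 55/42, arm 1 + 0 = 1
asked cell (row1, ring) = 1

row1: w_G1=1 w_G3=1 w_R=1
row2: w_G1=-1 w_G3=13/42 w_R=0
total: w_G1=0 w_G3=55/42 w_R=1
asked value: 1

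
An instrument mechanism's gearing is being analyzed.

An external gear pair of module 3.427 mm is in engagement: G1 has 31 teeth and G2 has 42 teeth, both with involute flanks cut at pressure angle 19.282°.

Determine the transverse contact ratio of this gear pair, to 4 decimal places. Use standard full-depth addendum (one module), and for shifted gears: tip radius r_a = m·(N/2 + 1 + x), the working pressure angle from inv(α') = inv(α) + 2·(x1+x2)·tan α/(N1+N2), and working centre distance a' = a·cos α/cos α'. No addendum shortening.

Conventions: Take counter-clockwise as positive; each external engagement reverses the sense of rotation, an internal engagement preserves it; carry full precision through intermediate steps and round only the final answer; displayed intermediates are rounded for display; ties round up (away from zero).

class = single-mesh tooth geometry [involute pair 31T × 42T, m = 3.427]
base radii: r_b1 = 50.138804, r_b2 = 67.929992
tip radii: r_a1 = 56.545500, r_a2 = 75.394000
no profile shift: α' = α, a' = a
action lengths: √(r_a1²−r_b1²) = 26.143717, √(r_a2²−r_b2²) = 32.707360
base pitch p_b = π·m·cos α = 10.162303
CR = (26.143717 + 32.707360 − 125.085500·sin 19.28200°)/10.162303 = 1.726539
contact ratio ≈ 1.7265

1.7265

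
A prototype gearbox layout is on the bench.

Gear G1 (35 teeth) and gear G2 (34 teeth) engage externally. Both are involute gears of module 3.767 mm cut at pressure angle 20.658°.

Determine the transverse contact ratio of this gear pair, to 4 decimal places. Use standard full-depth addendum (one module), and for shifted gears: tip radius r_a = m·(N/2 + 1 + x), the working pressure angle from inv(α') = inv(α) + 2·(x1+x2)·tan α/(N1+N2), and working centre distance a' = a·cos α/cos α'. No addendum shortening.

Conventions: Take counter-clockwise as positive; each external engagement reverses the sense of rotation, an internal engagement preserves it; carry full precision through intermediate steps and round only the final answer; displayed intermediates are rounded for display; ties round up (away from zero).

single-mesh involute tooth geometry (35T engaging 34T at module 3.767)
base radii: r_b1 = 61.683874, r_b2 = 59.921477
tip radii: r_a1 = 69.689500, r_a2 = 67.806000
no profile shift: α' = α, a' = a
action lengths: √(r_a1²−r_b1²) = 32.430327, √(r_a2²−r_b2²) = 31.734369
base pitch p_b = π·m·cos α = 11.073463
CR = (32.430327 + 31.734369 − 129.961500·sin 20.65800°)/11.073463 = 1.654018
contact ratio ≈ 1.6540

1.6540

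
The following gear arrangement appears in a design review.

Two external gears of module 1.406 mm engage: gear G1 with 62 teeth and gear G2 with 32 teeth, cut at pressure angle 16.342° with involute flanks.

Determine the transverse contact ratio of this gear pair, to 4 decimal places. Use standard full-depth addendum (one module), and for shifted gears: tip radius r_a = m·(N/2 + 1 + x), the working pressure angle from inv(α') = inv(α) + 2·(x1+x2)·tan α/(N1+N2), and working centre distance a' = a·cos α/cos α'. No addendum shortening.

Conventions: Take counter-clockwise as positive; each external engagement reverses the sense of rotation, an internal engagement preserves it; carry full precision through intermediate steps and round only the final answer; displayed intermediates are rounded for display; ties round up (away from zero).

recognized (one external pair, fixed centres): single-mesh tooth geometry, m = 1.406, N1 = 62, N2 = 32
base radii: r_b1 = 41.825095, r_b2 = 21.587146
tip radii: r_a1 = 44.992000, r_a2 = 23.902000
no profile shift: α' = α, a' = a
action lengths: √(r_a1²−r_b1²) = 16.581360, √(r_a2²−r_b2²) = 10.261615
base pitch p_b = π·m·cos α = 4.238626
CR = (16.581360 + 10.261615 − 66.082000·sin 16.34200°)/4.238626 = 1.946260
contact ratio ≈ 1.9463

1.9463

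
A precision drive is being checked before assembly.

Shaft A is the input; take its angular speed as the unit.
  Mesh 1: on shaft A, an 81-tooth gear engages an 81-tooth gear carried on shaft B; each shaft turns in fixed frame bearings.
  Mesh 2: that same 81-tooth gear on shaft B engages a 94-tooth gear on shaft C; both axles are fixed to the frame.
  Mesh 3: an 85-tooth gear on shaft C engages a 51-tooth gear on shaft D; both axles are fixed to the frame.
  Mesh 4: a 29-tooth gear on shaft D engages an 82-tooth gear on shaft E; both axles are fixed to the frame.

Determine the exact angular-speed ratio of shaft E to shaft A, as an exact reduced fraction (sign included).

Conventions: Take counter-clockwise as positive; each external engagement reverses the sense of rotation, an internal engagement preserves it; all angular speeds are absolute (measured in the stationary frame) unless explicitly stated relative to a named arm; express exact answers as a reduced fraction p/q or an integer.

3915/7708

class = fixed-axis compound train [4 meshes; 4 ratios multiply, 4 sense flips]
mesh 1 [81T→81T]: running ratio 1, sense −
mesh 2 [81T→94T]: running ratio 81/94, sense +
mesh 3 [85T→51T]: running ratio 135/94, sense −
mesh 4 [29T→82T]: running ratio 3915/7708, sense +
ω_out/ω_in = 3915/7708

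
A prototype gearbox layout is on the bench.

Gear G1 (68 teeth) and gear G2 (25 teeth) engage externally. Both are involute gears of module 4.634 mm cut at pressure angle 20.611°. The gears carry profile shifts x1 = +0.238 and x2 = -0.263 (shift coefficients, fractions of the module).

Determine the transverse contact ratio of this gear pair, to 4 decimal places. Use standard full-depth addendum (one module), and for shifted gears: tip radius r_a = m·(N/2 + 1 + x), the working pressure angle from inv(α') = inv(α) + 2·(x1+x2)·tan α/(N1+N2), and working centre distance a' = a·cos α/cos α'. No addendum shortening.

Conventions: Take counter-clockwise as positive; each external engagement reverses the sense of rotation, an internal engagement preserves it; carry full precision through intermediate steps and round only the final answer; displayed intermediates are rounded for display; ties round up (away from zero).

topology: single-mesh involute geometry — m = 4.634, 68T/25T pair
base radii: r_b1 = 147.471151, r_b2 = 54.217335
tip radii: r_a1 = 163.292892, r_a2 = 61.340258
inv(α') = inv(20.611°) + 2·(+0.238-0.263)·tan α/(68+25) = 0.01616240  ⇒  α' = 20.52874°
a' = a·cos α / cos α' = 215.4810·cos 20.611°/cos 20.52874° = 215.364929
action lengths: √(r_a1²−r_b1²) = 70.120099, √(r_a2²−r_b2²) = 28.689856
base pitch p_b = π·m·cos α = 13.626302
CR = (70.120099 + 28.689856 − 215.364929·sin 20.52874°)/13.626302 = 1.708930
contact ratio ≈ 1.7089

1.7089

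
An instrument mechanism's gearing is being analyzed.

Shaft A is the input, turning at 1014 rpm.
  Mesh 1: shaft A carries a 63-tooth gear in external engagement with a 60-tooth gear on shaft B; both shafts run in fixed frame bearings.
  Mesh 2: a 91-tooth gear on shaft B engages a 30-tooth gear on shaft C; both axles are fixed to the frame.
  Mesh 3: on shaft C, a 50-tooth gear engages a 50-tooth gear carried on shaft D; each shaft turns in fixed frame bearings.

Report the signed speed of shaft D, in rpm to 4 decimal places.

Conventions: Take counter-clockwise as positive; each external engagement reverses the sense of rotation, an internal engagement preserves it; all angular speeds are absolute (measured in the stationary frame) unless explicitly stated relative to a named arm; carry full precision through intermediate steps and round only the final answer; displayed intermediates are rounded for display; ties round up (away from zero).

-3229.5900 rpm

class = fixed-axis compound train [3 meshes; 3 ratios multiply, 3 sense flips]
mesh 1 [63T→60T]: ω = 1014.0000×63/60 = 1064.7000 rpm, sense flips to −
mesh 2 [91T→30T]: ω = 1064.7000×91/30 = 3229.5900 rpm, sense flips to +
mesh 3 [50T→50T]: ω = 3229.5900×50/50 = 3229.5900 rpm, sense flips to −
signed output speed = -3229.5900 rpm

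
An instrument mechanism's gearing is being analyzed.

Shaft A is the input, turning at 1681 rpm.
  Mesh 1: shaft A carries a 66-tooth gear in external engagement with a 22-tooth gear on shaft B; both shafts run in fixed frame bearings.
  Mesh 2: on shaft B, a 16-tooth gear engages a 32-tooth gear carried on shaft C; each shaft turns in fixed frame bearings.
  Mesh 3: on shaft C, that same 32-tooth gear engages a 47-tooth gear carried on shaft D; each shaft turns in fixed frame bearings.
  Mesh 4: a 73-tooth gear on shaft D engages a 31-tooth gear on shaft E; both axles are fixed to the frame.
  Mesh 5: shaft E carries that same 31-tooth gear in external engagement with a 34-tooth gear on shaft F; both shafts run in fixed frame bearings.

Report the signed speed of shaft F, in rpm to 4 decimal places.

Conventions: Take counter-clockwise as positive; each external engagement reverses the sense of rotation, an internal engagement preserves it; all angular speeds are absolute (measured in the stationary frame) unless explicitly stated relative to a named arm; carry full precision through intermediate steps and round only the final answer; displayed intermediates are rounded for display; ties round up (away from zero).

-3685.9975 rpm

5-mesh fixed-axis compound train (all bearings frame-fixed)
mesh 1 [66T→22T]: ω = 1681.0000×66/22 = 5043.0000 rpm, sense flips to −
mesh 2 [16T→32T]: ω = 5043.0000×16/32 = 2521.5000 rpm, sense flips to +
mesh 3 [32T→47T]: ω = 2521.5000×32/47 = 1716.7660 rpm, sense flips to −
mesh 4 [73T→31T]: ω = 1716.7660×73/31 = 4042.7069 rpm, sense flips to +
mesh 5 [31T→34T]: ω = 4042.7069×31/34 = 3685.9975 rpm, sense flips to −
signed output speed = -3685.9975 rpm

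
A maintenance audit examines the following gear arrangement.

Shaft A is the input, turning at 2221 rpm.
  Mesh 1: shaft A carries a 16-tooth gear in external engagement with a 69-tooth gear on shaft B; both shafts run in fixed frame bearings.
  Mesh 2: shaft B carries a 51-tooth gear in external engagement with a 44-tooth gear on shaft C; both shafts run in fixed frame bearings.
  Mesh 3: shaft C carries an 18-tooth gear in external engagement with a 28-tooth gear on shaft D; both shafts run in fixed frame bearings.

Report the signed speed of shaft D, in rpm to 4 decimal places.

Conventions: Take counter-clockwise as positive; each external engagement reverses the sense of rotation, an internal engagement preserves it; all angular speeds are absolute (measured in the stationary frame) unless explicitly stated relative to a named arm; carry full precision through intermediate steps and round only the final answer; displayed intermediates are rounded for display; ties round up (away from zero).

-383.7527 rpm

recognized (4 fixed axles, 3 meshes): fixed-axis compound train
mesh 1 [16T→69T]: ω = 2221.0000×16/69 = 515.0145 rpm, sense flips to −
mesh 2 [51T→44T]: ω = 515.0145×51/44 = 596.9486 rpm, sense flips to +
mesh 3 [18T→28T]: ω = 596.9486×18/28 = 383.7527 rpm, sense flips to −
signed output speed = -383.7527 rpm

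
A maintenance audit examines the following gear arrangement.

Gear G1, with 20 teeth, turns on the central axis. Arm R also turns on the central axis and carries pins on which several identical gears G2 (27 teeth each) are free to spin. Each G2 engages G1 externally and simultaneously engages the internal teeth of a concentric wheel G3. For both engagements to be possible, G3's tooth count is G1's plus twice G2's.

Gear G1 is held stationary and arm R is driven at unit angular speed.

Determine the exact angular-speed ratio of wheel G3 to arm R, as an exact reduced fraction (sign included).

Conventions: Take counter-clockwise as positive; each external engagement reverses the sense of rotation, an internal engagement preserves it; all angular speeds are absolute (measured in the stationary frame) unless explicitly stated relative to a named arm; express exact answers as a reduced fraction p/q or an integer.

topology: planetary set — G1 20T / G2 27T / G3 74T, arm = carrier (Willis)
ring teeth: 20 + 2·27 = 74
20(ω_sun−ω_arm) = −74(ω_ring−ω_arm),  ω_sun = 0, ω_arm = 1
ω_ring = 1 − (20/74)(0−1) = 47/37
ω_out/ω_in = 47/37

47/37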